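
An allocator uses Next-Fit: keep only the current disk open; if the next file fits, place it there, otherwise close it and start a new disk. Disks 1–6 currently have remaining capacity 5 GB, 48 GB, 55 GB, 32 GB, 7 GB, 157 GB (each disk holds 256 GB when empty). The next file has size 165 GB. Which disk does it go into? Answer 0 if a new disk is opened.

0

Next-Fit only looks at disk 6, which has 157 GB free.
165 GB does not fit, so a new disk is opened.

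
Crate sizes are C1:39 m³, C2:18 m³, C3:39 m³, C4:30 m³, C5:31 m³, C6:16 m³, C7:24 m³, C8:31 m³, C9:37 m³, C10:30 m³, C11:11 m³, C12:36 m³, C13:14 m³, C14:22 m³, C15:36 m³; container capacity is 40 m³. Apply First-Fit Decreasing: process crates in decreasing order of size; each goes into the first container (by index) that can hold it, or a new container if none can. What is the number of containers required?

Sorted descending: 39, 39, 37, 36, 36, 31, 31, 30, 30, 24, 22, 18, 16, 14, 11.
Put 39 m³ in container 1; 1 m³ remain.
Put 39 m³ in container 2; 1 m³ remain.
Put 37 m³ in container 3; 3 m³ remain.
Put 36 m³ in container 4; 4 m³ remain.
Put 36 m³ in container 5; 4 m³ remain.
Put 31 m³ in container 6; 9 m³ remain.
Put 31 m³ in container 7; 9 m³ remain.
Put 30 m³ in container 8; 10 m³ remain.
Put 30 m³ in container 9; 10 m³ remain.
Put 24 m³ in container 10; 16 m³ remain.
Put 22 m³ in container 11; 18 m³ remain.
Put 18 m³ in container 11; 0 m³ remain.
Put 16 m³ in container 10; 0 m³ remain.
Put 14 m³ in container 12; 26 m³ remain.
Put 11 m³ in container 12; 15 m³ remain.

12 containers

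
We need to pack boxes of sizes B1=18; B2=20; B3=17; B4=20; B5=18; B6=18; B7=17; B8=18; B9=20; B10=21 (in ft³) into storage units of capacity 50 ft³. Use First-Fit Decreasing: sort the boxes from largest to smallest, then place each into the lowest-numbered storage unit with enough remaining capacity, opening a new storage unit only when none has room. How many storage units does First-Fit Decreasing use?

5

Sorted descending: 21, 20, 20, 20, 18, 18, 18, 18, 17, 17.
21 ft³ → storage unit 1 (remaining 29 ft³)
20 ft³ → storage unit 1 (remaining 9 ft³)
20 ft³ → storage unit 2 (remaining 30 ft³)
20 ft³ → storage unit 2 (remaining 10 ft³)
18 ft³ → storage unit 3 (remaining 32 ft³)
18 ft³ → storage unit 3 (remaining 14 ft³)
18 ft³ → storage unit 4 (remaining 32 ft³)
18 ft³ → storage unit 4 (remaining 14 ft³)
17 ft³ → storage unit 5 (remaining 33 ft³)
17 ft³ → storage unit 5 (remaining 16 ft³)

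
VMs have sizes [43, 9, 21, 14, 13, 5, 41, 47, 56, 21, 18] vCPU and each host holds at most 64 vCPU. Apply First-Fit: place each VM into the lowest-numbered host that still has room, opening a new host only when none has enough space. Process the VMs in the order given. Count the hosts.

host 1: place 43 vCPU, 21 vCPU left
host 1: place 9 vCPU, 12 vCPU left
host 2: place 21 vCPU, 43 vCPU left
host 2: place 14 vCPU, 29 vCPU left
host 2: place 13 vCPU, 16 vCPU left
host 1: place 5 vCPU, 7 vCPU left
host 3: place 41 vCPU, 23 vCPU left
host 4: place 47 vCPU, 17 vCPU left
host 5: place 56 vCPU, 8 vCPU left
host 3: place 21 vCPU, 2 vCPU left
host 6: place 18 vCPU, 46 vCPU left

6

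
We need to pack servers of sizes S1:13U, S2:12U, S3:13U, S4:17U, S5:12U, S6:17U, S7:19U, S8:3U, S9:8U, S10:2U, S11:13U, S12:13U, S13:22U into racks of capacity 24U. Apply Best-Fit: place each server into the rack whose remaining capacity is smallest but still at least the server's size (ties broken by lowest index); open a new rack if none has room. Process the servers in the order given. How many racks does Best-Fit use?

9 racks

S1 (13U) → rack 1 (remaining 11U)
S2 (12U) → rack 2 (remaining 12U)
S3 (13U) → rack 3 (remaining 11U)
S4 (17U) → rack 4 (remaining 7U)
S5 (12U) → rack 2 (remaining 0U)
S6 (17U) → rack 5 (remaining 7U)
S7 (19U) → rack 6 (remaining 5U)
S8 (3U) → rack 6 (remaining 2U)
S9 (8U) → rack 1 (remaining 3U)
S10 (2U) → rack 6 (remaining 0U)
S11 (13U) → rack 7 (remaining 11U)
S12 (13U) → rack 8 (remaining 11U)
S13 (22U) → rack 9 (remaining 2U)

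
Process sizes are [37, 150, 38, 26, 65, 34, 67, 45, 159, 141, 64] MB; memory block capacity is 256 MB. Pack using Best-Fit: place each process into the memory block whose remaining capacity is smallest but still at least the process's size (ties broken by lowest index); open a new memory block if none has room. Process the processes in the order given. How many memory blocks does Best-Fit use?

4

37 MB → memory block 1 (remaining 219 MB)
150 MB → memory block 1 (remaining 69 MB)
38 MB → memory block 1 (remaining 31 MB)
26 MB → memory block 1 (remaining 5 MB)
65 MB → memory block 2 (remaining 191 MB)
34 MB → memory block 2 (remaining 157 MB)
67 MB → memory block 2 (remaining 90 MB)
45 MB → memory block 2 (remaining 45 MB)
159 MB → memory block 3 (remaining 97 MB)
141 MB → memory block 4 (remaining 115 MB)
64 MB → memory block 3 (remaining 33 MB)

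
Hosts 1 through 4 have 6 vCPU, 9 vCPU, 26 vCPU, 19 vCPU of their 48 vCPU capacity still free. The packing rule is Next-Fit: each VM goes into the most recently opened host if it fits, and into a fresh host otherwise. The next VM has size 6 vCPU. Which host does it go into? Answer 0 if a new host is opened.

4

Next-Fit only looks at host 4, which has 19 vCPU free.
6 vCPU fits there.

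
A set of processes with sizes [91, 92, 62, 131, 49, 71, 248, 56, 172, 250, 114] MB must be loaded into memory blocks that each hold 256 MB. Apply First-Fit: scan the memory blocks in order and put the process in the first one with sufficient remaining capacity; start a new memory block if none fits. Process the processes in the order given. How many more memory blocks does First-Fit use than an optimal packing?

0

First-Fit: [91,92,62] [131,49,71] [248] [56,172] [250] [114] → 6 memory blocks.
Total size 1336 MB; any packing needs at least ⌈1336/256⌉ = 6 memory blocks.
So 6 is already optimal.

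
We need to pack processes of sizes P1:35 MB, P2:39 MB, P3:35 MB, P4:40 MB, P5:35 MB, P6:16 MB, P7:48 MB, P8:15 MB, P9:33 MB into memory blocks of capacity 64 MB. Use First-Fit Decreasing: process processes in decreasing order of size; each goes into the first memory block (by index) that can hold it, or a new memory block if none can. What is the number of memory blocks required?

Sorted descending: 48, 40, 39, 35, 35, 35, 33, 16, 15.
memory block 1: place 48 MB, 16 MB left
memory block 2: place 40 MB, 24 MB left
memory block 3: place 39 MB, 25 MB left
memory block 4: place 35 MB, 29 MB left
memory block 5: place 35 MB, 29 MB left
memory block 6: place 35 MB, 29 MB left
memory block 7: place 33 MB, 31 MB left
memory block 1: place 16 MB, 0 MB left
memory block 2: place 15 MB, 9 MB left

7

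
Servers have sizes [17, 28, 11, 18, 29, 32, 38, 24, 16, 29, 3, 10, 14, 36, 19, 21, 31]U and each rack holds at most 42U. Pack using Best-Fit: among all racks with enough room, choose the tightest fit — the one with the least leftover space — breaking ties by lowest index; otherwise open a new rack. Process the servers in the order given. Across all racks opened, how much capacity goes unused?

17U → rack 1 (remaining 25U)
28U → rack 2 (remaining 14U)
11U → rack 2 (remaining 3U)
18U → rack 1 (remaining 7U)
29U → rack 3 (remaining 13U)
32U → rack 4 (remaining 10U)
38U → rack 5 (remaining 4U)
24U → rack 6 (remaining 18U)
16U → rack 6 (remaining 2U)
29U → rack 7 (remaining 13U)
3U → rack 2 (remaining 0U)
10U → rack 4 (remaining 0U)
14U → rack 8 (remaining 28U)
36U → rack 9 (remaining 6U)
19U → rack 8 (remaining 9U)
21U → rack 10 (remaining 21U)
31U → rack 11 (remaining 11U)
11 racks × 42U = 462U; used 376U; unused 86U.

86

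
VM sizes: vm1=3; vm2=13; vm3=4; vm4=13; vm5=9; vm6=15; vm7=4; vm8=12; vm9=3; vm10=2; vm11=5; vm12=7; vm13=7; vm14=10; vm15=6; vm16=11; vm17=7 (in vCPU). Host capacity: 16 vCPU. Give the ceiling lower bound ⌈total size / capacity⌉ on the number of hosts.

Total size = 3 + 13 + 4 + 13 + 9 + 15 + 4 + 12 + 3 + 2 + 5 + 7 + 7 + 10 + 6 + 11 + 7 = 131 vCPU.
⌈131 / 16⌉ = 9.

9 hosts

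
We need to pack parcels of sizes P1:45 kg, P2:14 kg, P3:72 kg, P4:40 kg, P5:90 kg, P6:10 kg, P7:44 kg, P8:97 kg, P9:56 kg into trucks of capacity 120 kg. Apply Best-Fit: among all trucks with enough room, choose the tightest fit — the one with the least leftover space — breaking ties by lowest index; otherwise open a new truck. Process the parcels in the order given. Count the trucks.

Put P1 (45 kg) in truck 1; 75 kg remain.
Put P2 (14 kg) in truck 1; 61 kg remain.
Put P3 (72 kg) in truck 2; 48 kg remain.
Put P4 (40 kg) in truck 2; 8 kg remain.
Put P5 (90 kg) in truck 3; 30 kg remain.
Put P6 (10 kg) in truck 3; 20 kg remain.
Put P7 (44 kg) in truck 1; 17 kg remain.
Put P8 (97 kg) in truck 4; 23 kg remain.
Put P9 (56 kg) in truck 5; 64 kg remain.

5 trucks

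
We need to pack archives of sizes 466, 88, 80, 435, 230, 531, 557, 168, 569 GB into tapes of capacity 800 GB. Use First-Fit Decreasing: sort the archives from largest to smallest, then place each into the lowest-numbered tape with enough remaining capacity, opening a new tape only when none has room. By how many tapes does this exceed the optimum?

First-Fit Decreasing: [569,230] [557,168] [531,88,80] [466] [435] → 5 tapes.
5 archives exceed 400 GB (half the capacity), and no two of those can share a tape, so at least 5 tapes are needed.
So 5 is already optimal.

0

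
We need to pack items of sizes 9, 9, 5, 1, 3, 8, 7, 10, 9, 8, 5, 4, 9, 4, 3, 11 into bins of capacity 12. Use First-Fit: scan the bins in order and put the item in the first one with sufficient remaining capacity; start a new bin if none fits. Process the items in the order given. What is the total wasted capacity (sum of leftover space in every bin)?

15

Put 9 in bin 1; 3 remain.
Put 9 in bin 2; 3 remain.
Put 5 in bin 3; 7 remain.
Put 1 in bin 1; 2 remain.
Put 3 in bin 2; 0 remain.
Put 8 in bin 4; 4 remain.
Put 7 in bin 3; 0 remain.
Put 10 in bin 5; 2 remain.
Put 9 in bin 6; 3 remain.
Put 8 in bin 7; 4 remain.
Put 5 in bin 8; 7 remain.
Put 4 in bin 4; 0 remain.
Put 9 in bin 9; 3 remain.
Put 4 in bin 7; 0 remain.
Put 3 in bin 6; 0 remain.
Put 11 in bin 10; 1 remain.
10 bins × 12 = 120; used 105; unused 15.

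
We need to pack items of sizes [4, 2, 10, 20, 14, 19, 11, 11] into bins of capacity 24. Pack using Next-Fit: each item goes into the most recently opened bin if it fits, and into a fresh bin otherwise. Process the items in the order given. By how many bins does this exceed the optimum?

Next-Fit: [4,2,10] [20] [14] [19] [11,11] → 5 bins.
Total size 91; any packing needs at least ⌈91/24⌉ = 4 bins.
An optimal packing achieves that bound: [20,4] [19,2] [14,10] [11,11] → 4 bins.
Excess: 5 − 4 = 1.

1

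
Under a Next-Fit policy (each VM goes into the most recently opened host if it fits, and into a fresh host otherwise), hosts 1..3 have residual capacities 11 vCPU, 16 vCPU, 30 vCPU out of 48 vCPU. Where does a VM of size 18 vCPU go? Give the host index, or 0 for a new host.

3

Next-Fit only looks at host 3, which has 30 vCPU free.
18 vCPU fits there.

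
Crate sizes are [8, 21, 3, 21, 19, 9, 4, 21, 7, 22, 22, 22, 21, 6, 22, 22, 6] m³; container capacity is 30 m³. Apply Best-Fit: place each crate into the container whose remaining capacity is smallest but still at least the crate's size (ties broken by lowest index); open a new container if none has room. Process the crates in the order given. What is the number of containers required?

10

8 m³ → container 1 (remaining 22 m³)
21 m³ → container 1 (remaining 1 m³)
3 m³ → container 2 (remaining 27 m³)
21 m³ → container 2 (remaining 6 m³)
19 m³ → container 3 (remaining 11 m³)
9 m³ → container 3 (remaining 2 m³)
4 m³ → container 2 (remaining 2 m³)
21 m³ → container 4 (remaining 9 m³)
7 m³ → container 4 (remaining 2 m³)
22 m³ → container 5 (remaining 8 m³)
22 m³ → container 6 (remaining 8 m³)
22 m³ → container 7 (remaining 8 m³)
21 m³ → container 8 (remaining 9 m³)
6 m³ → container 5 (remaining 2 m³)
22 m³ → container 9 (remaining 8 m³)
22 m³ → container 10 (remaining 8 m³)
6 m³ → container 6 (remaining 2 m³)
Final containers: [8,21] [3,21,4] [19,9] [21,7] [22,6] [22,6] [22] [21] [22] [22].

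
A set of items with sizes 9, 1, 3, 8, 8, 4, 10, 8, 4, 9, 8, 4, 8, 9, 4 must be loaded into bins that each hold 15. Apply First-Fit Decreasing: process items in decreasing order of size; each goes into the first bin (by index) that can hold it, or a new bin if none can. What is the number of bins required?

Sorted descending: 10, 9, 9, 9, 8, 8, 8, 8, 8, 4, 4, 4, 4, 3, 1.
10 → bin 1 (remaining 5)
9 → bin 2 (remaining 6)
9 → bin 3 (remaining 6)
9 → bin 4 (remaining 6)
8 → bin 5 (remaining 7)
8 → bin 6 (remaining 7)
8 → bin 7 (remaining 7)
8 → bin 8 (remaining 7)
8 → bin 9 (remaining 7)
4 → bin 1 (remaining 1)
4 → bin 2 (remaining 2)
4 → bin 3 (remaining 2)
4 → bin 4 (remaining 2)
3 → bin 5 (remaining 4)
1 → bin 1 (remaining 0)
Final bins: [10,4,1] [9,4] [9,4] [9,4] [8,3] [8] [8] [8] [8].

9 bins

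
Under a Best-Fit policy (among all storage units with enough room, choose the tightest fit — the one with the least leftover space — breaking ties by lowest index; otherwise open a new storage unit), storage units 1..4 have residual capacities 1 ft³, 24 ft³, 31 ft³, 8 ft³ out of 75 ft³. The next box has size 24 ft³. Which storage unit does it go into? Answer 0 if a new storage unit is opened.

2

Storage units with room: storage unit 2 (24 ft³), storage unit 3 (31 ft³).
Tightest fit is storage unit 2 with 24 ft³ free.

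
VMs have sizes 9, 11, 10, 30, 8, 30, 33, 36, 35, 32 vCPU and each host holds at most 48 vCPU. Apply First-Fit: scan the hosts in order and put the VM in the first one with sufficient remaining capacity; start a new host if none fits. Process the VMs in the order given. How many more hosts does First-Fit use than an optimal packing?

First-Fit: [9,11,10,8] [30] [30] [33] [36] [35] [32] → 7 hosts.
6 VMs exceed 24 vCPU (half the capacity), and no two of those can share a host, so at least 6 hosts are needed.
An optimal packing achieves that bound: [36,11] [35,10] [33,9] [32,8] [30] [30] → 6 hosts.
Excess: 7 − 6 = 1.

1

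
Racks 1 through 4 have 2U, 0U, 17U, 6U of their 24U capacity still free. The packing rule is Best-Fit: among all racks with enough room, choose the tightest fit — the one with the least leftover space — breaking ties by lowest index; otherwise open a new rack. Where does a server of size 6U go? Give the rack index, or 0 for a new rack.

4

Racks with room: rack 3 (17U), rack 4 (6U).
Tightest fit is rack 4 with 6U free.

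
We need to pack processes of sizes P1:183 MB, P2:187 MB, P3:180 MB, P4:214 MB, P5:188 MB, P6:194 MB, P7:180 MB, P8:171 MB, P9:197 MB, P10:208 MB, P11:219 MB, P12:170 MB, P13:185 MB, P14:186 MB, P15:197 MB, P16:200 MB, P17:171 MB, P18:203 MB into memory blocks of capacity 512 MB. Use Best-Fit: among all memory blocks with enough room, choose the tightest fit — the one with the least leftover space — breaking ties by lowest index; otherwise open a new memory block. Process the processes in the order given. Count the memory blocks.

9

P1 (183 MB) → memory block 1 (remaining 329 MB)
P2 (187 MB) → memory block 1 (remaining 142 MB)
P3 (180 MB) → memory block 2 (remaining 332 MB)
P4 (214 MB) → memory block 2 (remaining 118 MB)
P5 (188 MB) → memory block 3 (remaining 324 MB)
P6 (194 MB) → memory block 3 (remaining 130 MB)
P7 (180 MB) → memory block 4 (remaining 332 MB)
P8 (171 MB) → memory block 4 (remaining 161 MB)
P9 (197 MB) → memory block 5 (remaining 315 MB)
P10 (208 MB) → memory block 5 (remaining 107 MB)
P11 (219 MB) → memory block 6 (remaining 293 MB)
P12 (170 MB) → memory block 6 (remaining 123 MB)
P13 (185 MB) → memory block 7 (remaining 327 MB)
P14 (186 MB) → memory block 7 (remaining 141 MB)
P15 (197 MB) → memory block 8 (remaining 315 MB)
P16 (200 MB) → memory block 8 (remaining 115 MB)
P17 (171 MB) → memory block 9 (remaining 341 MB)
P18 (203 MB) → memory block 9 (remaining 138 MB)
Final memory blocks: [183,187] [180,214] [188,194] [180,171] [197,208] [219,170] [185,186] [197,200] [171,203].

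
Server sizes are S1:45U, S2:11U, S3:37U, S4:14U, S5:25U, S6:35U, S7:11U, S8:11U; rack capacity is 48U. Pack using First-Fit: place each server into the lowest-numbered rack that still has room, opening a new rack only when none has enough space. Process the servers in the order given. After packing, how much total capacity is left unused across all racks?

S1 (45U) → rack 1 (remaining 3U)
S2 (11U) → rack 2 (remaining 37U)
S3 (37U) → rack 2 (remaining 0U)
S4 (14U) → rack 3 (remaining 34U)
S5 (25U) → rack 3 (remaining 9U)
S6 (35U) → rack 4 (remaining 13U)
S7 (11U) → rack 4 (remaining 2U)
S8 (11U) → rack 5 (remaining 37U)
5 racks × 48U = 240U; used 189U; unused 51U.

51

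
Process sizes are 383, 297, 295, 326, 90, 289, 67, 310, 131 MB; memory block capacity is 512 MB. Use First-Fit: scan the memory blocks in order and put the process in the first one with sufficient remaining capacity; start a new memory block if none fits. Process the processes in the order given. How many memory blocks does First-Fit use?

Put 383 MB in memory block 1; 129 MB remain.
Put 297 MB in memory block 2; 215 MB remain.
Put 295 MB in memory block 3; 217 MB remain.
Put 326 MB in memory block 4; 186 MB remain.
Put 90 MB in memory block 1; 39 MB remain.
Put 289 MB in memory block 5; 223 MB remain.
Put 67 MB in memory block 2; 148 MB remain.
Put 310 MB in memory block 6; 202 MB remain.
Put 131 MB in memory block 2; 17 MB remain.
Final memory blocks: [383,90] [297,67,131] [295] [326] [289] [310].

6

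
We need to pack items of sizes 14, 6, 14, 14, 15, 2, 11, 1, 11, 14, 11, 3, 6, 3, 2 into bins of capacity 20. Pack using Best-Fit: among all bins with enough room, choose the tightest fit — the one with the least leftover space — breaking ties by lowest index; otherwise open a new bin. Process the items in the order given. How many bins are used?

8 bins

bin 1: place 14, 6 left
bin 1: place 6, 0 left
bin 2: place 14, 6 left
bin 3: place 14, 6 left
bin 4: place 15, 5 left
bin 4: place 2, 3 left
bin 5: place 11, 9 left
bin 4: place 1, 2 left
bin 6: place 11, 9 left
bin 7: place 14, 6 left
bin 8: place 11, 9 left
bin 2: place 3, 3 left
bin 3: place 6, 0 left
bin 2: place 3, 0 left
bin 4: place 2, 0 left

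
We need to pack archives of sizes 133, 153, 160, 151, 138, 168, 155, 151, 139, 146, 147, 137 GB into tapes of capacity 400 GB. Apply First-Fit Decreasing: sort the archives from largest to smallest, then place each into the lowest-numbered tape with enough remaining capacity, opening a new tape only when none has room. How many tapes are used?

6

Sorted descending: 168, 160, 155, 153, 151, 151, 147, 146, 139, 138, 137, 133.
Put 168 GB in tape 1; 232 GB remain.
Put 160 GB in tape 1; 72 GB remain.
Put 155 GB in tape 2; 245 GB remain.
Put 153 GB in tape 2; 92 GB remain.
Put 151 GB in tape 3; 249 GB remain.
Put 151 GB in tape 3; 98 GB remain.
Put 147 GB in tape 4; 253 GB remain.
Put 146 GB in tape 4; 107 GB remain.
Put 139 GB in tape 5; 261 GB remain.
Put 138 GB in tape 5; 123 GB remain.
Put 137 GB in tape 6; 263 GB remain.
Put 133 GB in tape 6; 130 GB remain.
Final tapes: [168,160] [155,153] [151,151] [147,146] [139,138] [137,133].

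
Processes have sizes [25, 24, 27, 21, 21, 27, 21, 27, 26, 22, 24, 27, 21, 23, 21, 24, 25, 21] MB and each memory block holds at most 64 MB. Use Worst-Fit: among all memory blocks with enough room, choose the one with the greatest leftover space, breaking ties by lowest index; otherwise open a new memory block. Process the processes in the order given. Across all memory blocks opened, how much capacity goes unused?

149

memory block 1: place 25 MB, 39 MB left
memory block 1: place 24 MB, 15 MB left
memory block 2: place 27 MB, 37 MB left
memory block 2: place 21 MB, 16 MB left
memory block 3: place 21 MB, 43 MB left
memory block 3: place 27 MB, 16 MB left
memory block 4: place 21 MB, 43 MB left
memory block 4: place 27 MB, 16 MB left
memory block 5: place 26 MB, 38 MB left
memory block 5: place 22 MB, 16 MB left
memory block 6: place 24 MB, 40 MB left
memory block 6: place 27 MB, 13 MB left
memory block 7: place 21 MB, 43 MB left
memory block 7: place 23 MB, 20 MB left
memory block 8: place 21 MB, 43 MB left
memory block 8: place 24 MB, 19 MB left
memory block 9: place 25 MB, 39 MB left
memory block 9: place 21 MB, 18 MB left
9 memory blocks × 64 MB = 576 MB; used 427 MB; unused 149 MB.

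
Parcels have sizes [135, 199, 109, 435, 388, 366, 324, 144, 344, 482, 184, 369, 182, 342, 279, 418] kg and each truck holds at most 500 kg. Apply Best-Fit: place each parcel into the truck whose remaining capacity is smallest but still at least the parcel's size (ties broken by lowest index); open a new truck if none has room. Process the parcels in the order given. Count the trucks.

12

135 kg → truck 1 (remaining 365 kg)
199 kg → truck 1 (remaining 166 kg)
109 kg → truck 1 (remaining 57 kg)
435 kg → truck 2 (remaining 65 kg)
388 kg → truck 3 (remaining 112 kg)
366 kg → truck 4 (remaining 134 kg)
324 kg → truck 5 (remaining 176 kg)
144 kg → truck 5 (remaining 32 kg)
344 kg → truck 6 (remaining 156 kg)
482 kg → truck 7 (remaining 18 kg)
184 kg → truck 8 (remaining 316 kg)
369 kg → truck 9 (remaining 131 kg)
182 kg → truck 8 (remaining 134 kg)
342 kg → truck 10 (remaining 158 kg)
279 kg → truck 11 (remaining 221 kg)
418 kg → truck 12 (remaining 82 kg)
Final trucks: [135,199,109] [435] [388] [366] [324,144] [344] [482] [184,182] [369] [342] [279] [418].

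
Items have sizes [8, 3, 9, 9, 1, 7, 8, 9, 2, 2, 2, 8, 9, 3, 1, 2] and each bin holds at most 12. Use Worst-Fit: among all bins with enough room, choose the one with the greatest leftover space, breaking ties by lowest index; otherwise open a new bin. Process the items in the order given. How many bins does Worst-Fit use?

8 bins

8 → bin 1 (remaining 4)
3 → bin 1 (remaining 1)
9 → bin 2 (remaining 3)
9 → bin 3 (remaining 3)
1 → bin 2 (remaining 2)
7 → bin 4 (remaining 5)
8 → bin 5 (remaining 4)
9 → bin 6 (remaining 3)
2 → bin 4 (remaining 3)
2 → bin 5 (remaining 2)
2 → bin 3 (remaining 1)
8 → bin 7 (remaining 4)
9 → bin 8 (remaining 3)
3 → bin 7 (remaining 1)
1 → bin 4 (remaining 2)
2 → bin 6 (remaining 1)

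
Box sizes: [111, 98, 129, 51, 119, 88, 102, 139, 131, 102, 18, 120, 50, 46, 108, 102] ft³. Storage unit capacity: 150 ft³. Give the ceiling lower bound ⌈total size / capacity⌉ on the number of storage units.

11 storage units

Total size = 111 + 98 + 129 + 51 + 119 + 88 + 102 + 139 + 131 + 102 + 18 + 120 + 50 + 46 + 108 + 102 = 1514 ft³.
⌈1514 / 150⌉ = 11.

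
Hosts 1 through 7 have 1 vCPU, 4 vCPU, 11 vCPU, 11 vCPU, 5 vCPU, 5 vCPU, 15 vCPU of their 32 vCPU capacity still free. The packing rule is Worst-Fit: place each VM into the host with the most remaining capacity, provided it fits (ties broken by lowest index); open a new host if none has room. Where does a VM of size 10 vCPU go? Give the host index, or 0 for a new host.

7

Hosts with room: host 3 (11 vCPU), host 4 (11 vCPU), host 7 (15 vCPU).
Most room is host 7 with 15 vCPU free.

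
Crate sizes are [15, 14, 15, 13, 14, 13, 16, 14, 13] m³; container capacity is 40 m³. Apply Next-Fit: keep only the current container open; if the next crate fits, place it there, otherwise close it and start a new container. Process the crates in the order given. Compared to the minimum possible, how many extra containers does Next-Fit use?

1

Next-Fit: [15,14] [15,13] [14,13] [16,14] [13] → 5 containers.
Total size 127 m³; any packing needs at least ⌈127/40⌉ = 4 containers.
An optimal packing achieves that bound: [16,15] [15,14] [14,14] [13,13,13] → 4 containers.
Excess: 5 − 4 = 1.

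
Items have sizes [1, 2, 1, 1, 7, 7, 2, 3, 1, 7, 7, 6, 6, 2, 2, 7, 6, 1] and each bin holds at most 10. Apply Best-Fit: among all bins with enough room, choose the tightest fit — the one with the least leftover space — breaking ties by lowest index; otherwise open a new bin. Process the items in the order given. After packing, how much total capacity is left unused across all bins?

21

1 → bin 1 (remaining 9)
2 → bin 1 (remaining 7)
1 → bin 1 (remaining 6)
1 → bin 1 (remaining 5)
7 → bin 2 (remaining 3)
7 → bin 3 (remaining 3)
2 → bin 2 (remaining 1)
3 → bin 3 (remaining 0)
1 → bin 2 (remaining 0)
7 → bin 4 (remaining 3)
7 → bin 5 (remaining 3)
6 → bin 6 (remaining 4)
6 → bin 7 (remaining 4)
2 → bin 4 (remaining 1)
2 → bin 5 (remaining 1)
7 → bin 8 (remaining 3)
6 → bin 9 (remaining 4)
1 → bin 4 (remaining 0)
9 bins × 10 = 90; used 69; unused 21.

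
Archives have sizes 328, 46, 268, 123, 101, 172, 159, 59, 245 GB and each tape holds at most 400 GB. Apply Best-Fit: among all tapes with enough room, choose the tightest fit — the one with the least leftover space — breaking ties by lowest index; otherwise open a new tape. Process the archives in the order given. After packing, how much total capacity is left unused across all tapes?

Put 328 GB in tape 1; 72 GB remain.
Put 46 GB in tape 1; 26 GB remain.
Put 268 GB in tape 2; 132 GB remain.
Put 123 GB in tape 2; 9 GB remain.
Put 101 GB in tape 3; 299 GB remain.
Put 172 GB in tape 3; 127 GB remain.
Put 159 GB in tape 4; 241 GB remain.
Put 59 GB in tape 3; 68 GB remain.
Put 245 GB in tape 5; 155 GB remain.
5 tapes × 400 GB = 2000 GB; used 1501 GB; unused 499 GB.

499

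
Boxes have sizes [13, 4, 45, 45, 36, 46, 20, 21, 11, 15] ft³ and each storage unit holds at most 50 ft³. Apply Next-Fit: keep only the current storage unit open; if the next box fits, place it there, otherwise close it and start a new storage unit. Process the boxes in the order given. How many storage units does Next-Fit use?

7

Put 13 ft³ in storage unit 1; 37 ft³ remain.
Put 4 ft³ in storage unit 1; 33 ft³ remain.
Put 45 ft³ in storage unit 2; 5 ft³ remain.
Put 45 ft³ in storage unit 3; 5 ft³ remain.
Put 36 ft³ in storage unit 4; 14 ft³ remain.
Put 46 ft³ in storage unit 5; 4 ft³ remain.
Put 20 ft³ in storage unit 6; 30 ft³ remain.
Put 21 ft³ in storage unit 6; 9 ft³ remain.
Put 11 ft³ in storage unit 7; 39 ft³ remain.
Put 15 ft³ in storage unit 7; 24 ft³ remain.
Final storage units: [13,4] [45] [45] [36] [46] [20,21] [11,15].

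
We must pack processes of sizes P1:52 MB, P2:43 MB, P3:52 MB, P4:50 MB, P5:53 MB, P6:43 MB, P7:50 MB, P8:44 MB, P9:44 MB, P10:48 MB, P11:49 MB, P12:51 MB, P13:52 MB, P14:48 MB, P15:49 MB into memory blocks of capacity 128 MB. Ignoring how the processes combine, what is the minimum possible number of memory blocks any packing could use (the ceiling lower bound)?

6

Total size = 52 + 43 + 52 + 50 + 53 + 43 + 50 + 44 + 44 + 48 + 49 + 51 + 52 + 48 + 49 = 728 MB.
⌈728 / 128⌉ = 6.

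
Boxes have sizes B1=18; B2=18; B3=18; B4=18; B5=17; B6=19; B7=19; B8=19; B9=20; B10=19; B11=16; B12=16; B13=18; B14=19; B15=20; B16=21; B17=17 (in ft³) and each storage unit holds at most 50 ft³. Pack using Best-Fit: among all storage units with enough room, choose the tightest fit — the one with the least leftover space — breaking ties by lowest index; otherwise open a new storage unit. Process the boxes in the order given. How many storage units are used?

Put B1 (18 ft³) in storage unit 1; 32 ft³ remain.
Put B2 (18 ft³) in storage unit 1; 14 ft³ remain.
Put B3 (18 ft³) in storage unit 2; 32 ft³ remain.
Put B4 (18 ft³) in storage unit 2; 14 ft³ remain.
Put B5 (17 ft³) in storage unit 3; 33 ft³ remain.
Put B6 (19 ft³) in storage unit 3; 14 ft³ remain.
Put B7 (19 ft³) in storage unit 4; 31 ft³ remain.
Put B8 (19 ft³) in storage unit 4; 12 ft³ remain.
Put B9 (20 ft³) in storage unit 5; 30 ft³ remain.
Put B10 (19 ft³) in storage unit 5; 11 ft³ remain.
Put B11 (16 ft³) in storage unit 6; 34 ft³ remain.
Put B12 (16 ft³) in storage unit 6; 18 ft³ remain.
Put B13 (18 ft³) in storage unit 6; 0 ft³ remain.
Put B14 (19 ft³) in storage unit 7; 31 ft³ remain.
Put B15 (20 ft³) in storage unit 7; 11 ft³ remain.
Put B16 (21 ft³) in storage unit 8; 29 ft³ remain.
Put B17 (17 ft³) in storage unit 8; 12 ft³ remain.

8 storage units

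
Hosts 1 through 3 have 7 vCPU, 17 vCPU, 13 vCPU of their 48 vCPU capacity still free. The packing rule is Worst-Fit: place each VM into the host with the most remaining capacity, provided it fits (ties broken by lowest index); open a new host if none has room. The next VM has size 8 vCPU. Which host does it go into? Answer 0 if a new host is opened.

Hosts with room: host 2 (17 vCPU), host 3 (13 vCPU).
Most room is host 2 with 17 vCPU free.

2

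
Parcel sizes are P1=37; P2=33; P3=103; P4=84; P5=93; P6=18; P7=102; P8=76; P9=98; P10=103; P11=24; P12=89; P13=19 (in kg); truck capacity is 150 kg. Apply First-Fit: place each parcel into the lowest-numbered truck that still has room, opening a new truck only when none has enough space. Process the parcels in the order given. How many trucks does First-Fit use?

9

Put P1 (37 kg) in truck 1; 113 kg remain.
Put P2 (33 kg) in truck 1; 80 kg remain.
Put P3 (103 kg) in truck 2; 47 kg remain.
Put P4 (84 kg) in truck 3; 66 kg remain.
Put P5 (93 kg) in truck 4; 57 kg remain.
Put P6 (18 kg) in truck 1; 62 kg remain.
Put P7 (102 kg) in truck 5; 48 kg remain.
Put P8 (76 kg) in truck 6; 74 kg remain.
Put P9 (98 kg) in truck 7; 52 kg remain.
Put P10 (103 kg) in truck 8; 47 kg remain.
Put P11 (24 kg) in truck 1; 38 kg remain.
Put P12 (89 kg) in truck 9; 61 kg remain.
Put P13 (19 kg) in truck 1; 19 kg remain.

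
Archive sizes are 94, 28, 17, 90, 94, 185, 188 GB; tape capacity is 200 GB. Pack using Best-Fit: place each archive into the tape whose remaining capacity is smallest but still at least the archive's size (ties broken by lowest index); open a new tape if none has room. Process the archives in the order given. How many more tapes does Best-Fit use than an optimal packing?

Best-Fit: [94,28,17] [90,94] [185] [188] → 4 tapes.
Total size 696 GB; any packing needs at least ⌈696/200⌉ = 4 tapes.
So 4 is already optimal.

0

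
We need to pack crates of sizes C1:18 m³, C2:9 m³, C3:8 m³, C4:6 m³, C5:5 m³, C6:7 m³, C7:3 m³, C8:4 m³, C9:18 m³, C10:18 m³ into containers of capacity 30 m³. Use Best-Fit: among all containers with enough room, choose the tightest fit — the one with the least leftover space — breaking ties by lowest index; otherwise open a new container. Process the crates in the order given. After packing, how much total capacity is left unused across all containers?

24

C1 (18 m³) → container 1 (remaining 12 m³)
C2 (9 m³) → container 1 (remaining 3 m³)
C3 (8 m³) → container 2 (remaining 22 m³)
C4 (6 m³) → container 2 (remaining 16 m³)
C5 (5 m³) → container 2 (remaining 11 m³)
C6 (7 m³) → container 2 (remaining 4 m³)
C7 (3 m³) → container 1 (remaining 0 m³)
C8 (4 m³) → container 2 (remaining 0 m³)
C9 (18 m³) → container 3 (remaining 12 m³)
C10 (18 m³) → container 4 (remaining 12 m³)
4 containers × 30 m³ = 120 m³; used 96 m³; unused 24 m³.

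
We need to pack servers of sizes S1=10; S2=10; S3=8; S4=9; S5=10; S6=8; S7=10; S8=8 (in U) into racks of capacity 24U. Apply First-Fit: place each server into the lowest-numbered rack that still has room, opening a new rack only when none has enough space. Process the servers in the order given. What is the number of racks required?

4

Put S1 (10U) in rack 1; 14U remain.
Put S2 (10U) in rack 1; 4U remain.
Put S3 (8U) in rack 2; 16U remain.
Put S4 (9U) in rack 2; 7U remain.
Put S5 (10U) in rack 3; 14U remain.
Put S6 (8U) in rack 3; 6U remain.
Put S7 (10U) in rack 4; 14U remain.
Put S8 (8U) in rack 4; 6U remain.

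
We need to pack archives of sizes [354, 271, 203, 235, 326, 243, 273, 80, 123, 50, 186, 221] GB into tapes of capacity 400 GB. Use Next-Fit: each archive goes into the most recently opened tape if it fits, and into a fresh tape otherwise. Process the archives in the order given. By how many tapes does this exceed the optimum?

1

Next-Fit: [354] [271] [203] [235] [326] [243] [273,80] [123,50,186] [221] → 9 tapes.
8 archives exceed 200 GB (half the capacity), and no two of those can share a tape, so at least 8 tapes are needed.
An optimal packing achieves that bound: [354] [326,50] [273,123] [271,80] [243] [235] [221] [203,186] → 8 tapes.
Excess: 9 − 8 = 1.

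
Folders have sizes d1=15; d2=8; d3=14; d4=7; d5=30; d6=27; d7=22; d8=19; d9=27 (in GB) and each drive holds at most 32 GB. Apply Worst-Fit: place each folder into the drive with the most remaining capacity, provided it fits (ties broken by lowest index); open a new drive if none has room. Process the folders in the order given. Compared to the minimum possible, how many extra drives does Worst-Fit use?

1

Worst-Fit: [15,8] [14,7] [30] [27] [22] [19] [27] → 7 drives.
Total size 169 GB; any packing needs at least ⌈169/32⌉ = 6 drives.
An optimal packing achieves that bound: [30] [27] [27] [22,8] [19,7] [15,14] → 6 drives.
Excess: 7 − 6 = 1.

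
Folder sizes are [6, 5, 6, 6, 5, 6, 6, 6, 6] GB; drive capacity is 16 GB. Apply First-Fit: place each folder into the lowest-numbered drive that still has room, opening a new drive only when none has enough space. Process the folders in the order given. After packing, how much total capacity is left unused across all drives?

12

Put 6 GB in drive 1; 10 GB remain.
Put 5 GB in drive 1; 5 GB remain.
Put 6 GB in drive 2; 10 GB remain.
Put 6 GB in drive 2; 4 GB remain.
Put 5 GB in drive 1; 0 GB remain.
Put 6 GB in drive 3; 10 GB remain.
Put 6 GB in drive 3; 4 GB remain.
Put 6 GB in drive 4; 10 GB remain.
Put 6 GB in drive 4; 4 GB remain.
4 drives × 16 GB = 64 GB; used 52 GB; unused 12 GB.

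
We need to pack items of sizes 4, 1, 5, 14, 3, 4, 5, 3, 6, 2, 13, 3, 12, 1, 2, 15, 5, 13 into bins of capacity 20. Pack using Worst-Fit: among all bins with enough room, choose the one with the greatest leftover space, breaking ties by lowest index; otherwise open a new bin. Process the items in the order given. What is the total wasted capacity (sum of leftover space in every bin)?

29

Put 4 in bin 1; 16 remain.
Put 1 in bin 1; 15 remain.
Put 5 in bin 1; 10 remain.
Put 14 in bin 2; 6 remain.
Put 3 in bin 1; 7 remain.
Put 4 in bin 1; 3 remain.
Put 5 in bin 2; 1 remain.
Put 3 in bin 1; 0 remain.
Put 6 in bin 3; 14 remain.
Put 2 in bin 3; 12 remain.
Put 13 in bin 4; 7 remain.
Put 3 in bin 3; 9 remain.
Put 12 in bin 5; 8 remain.
Put 1 in bin 3; 8 remain.
Put 2 in bin 3; 6 remain.
Put 15 in bin 6; 5 remain.
Put 5 in bin 5; 3 remain.
Put 13 in bin 7; 7 remain.
7 bins × 20 = 140; used 111; unused 29.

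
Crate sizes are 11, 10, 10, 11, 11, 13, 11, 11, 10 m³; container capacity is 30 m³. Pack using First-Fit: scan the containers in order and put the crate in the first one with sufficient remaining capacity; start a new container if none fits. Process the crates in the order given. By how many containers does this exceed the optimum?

1

First-Fit: [11,10] [10,11] [11,13] [11,11] [10] → 5 containers.
Total size 98 m³; any packing needs at least ⌈98/30⌉ = 4 containers.
An optimal packing achieves that bound: [13,11] [11,11] [11,11] [10,10,10] → 4 containers.
Excess: 5 − 4 = 1.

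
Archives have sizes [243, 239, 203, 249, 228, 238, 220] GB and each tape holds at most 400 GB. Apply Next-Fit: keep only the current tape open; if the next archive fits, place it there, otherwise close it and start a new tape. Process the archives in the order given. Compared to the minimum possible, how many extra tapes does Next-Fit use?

Next-Fit: [243] [239] [203] [249] [228] [238] [220] → 7 tapes.
7 archives exceed 200 GB (half the capacity), and no two of those can share a tape, so at least 7 tapes are needed.
So 7 is already optimal.

0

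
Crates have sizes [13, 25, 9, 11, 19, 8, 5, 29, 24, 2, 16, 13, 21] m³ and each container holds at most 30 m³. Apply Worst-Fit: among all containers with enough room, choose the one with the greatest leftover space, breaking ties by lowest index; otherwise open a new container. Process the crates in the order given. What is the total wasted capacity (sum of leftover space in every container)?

13 m³ → container 1 (remaining 17 m³)
25 m³ → container 2 (remaining 5 m³)
9 m³ → container 1 (remaining 8 m³)
11 m³ → container 3 (remaining 19 m³)
19 m³ → container 3 (remaining 0 m³)
8 m³ → container 1 (remaining 0 m³)
5 m³ → container 2 (remaining 0 m³)
29 m³ → container 4 (remaining 1 m³)
24 m³ → container 5 (remaining 6 m³)
2 m³ → container 5 (remaining 4 m³)
16 m³ → container 6 (remaining 14 m³)
13 m³ → container 6 (remaining 1 m³)
21 m³ → container 7 (remaining 9 m³)
7 containers × 30 m³ = 210 m³; used 195 m³; unused 15 m³.

15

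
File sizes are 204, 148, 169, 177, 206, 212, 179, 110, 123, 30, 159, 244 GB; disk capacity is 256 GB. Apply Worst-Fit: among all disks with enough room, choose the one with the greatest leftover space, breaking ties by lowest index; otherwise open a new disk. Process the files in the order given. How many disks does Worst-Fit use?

10

Put 204 GB in disk 1; 52 GB remain.
Put 148 GB in disk 2; 108 GB remain.
Put 169 GB in disk 3; 87 GB remain.
Put 177 GB in disk 4; 79 GB remain.
Put 206 GB in disk 5; 50 GB remain.
Put 212 GB in disk 6; 44 GB remain.
Put 179 GB in disk 7; 77 GB remain.
Put 110 GB in disk 8; 146 GB remain.
Put 123 GB in disk 8; 23 GB remain.
Put 30 GB in disk 2; 78 GB remain.
Put 159 GB in disk 9; 97 GB remain.
Put 244 GB in disk 10; 12 GB remain.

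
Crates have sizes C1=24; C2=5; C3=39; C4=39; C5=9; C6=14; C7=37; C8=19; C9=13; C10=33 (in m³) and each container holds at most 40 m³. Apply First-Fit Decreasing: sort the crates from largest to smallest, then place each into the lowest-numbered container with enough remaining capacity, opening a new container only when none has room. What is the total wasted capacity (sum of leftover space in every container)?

48

Sorted descending: 39, 39, 37, 33, 24, 19, 14, 13, 9, 5.
container 1: place 39 m³, 1 m³ left
container 2: place 39 m³, 1 m³ left
container 3: place 37 m³, 3 m³ left
container 4: place 33 m³, 7 m³ left
container 5: place 24 m³, 16 m³ left
container 6: place 19 m³, 21 m³ left
container 5: place 14 m³, 2 m³ left
container 6: place 13 m³, 8 m³ left
container 7: place 9 m³, 31 m³ left
container 4: place 5 m³, 2 m³ left
7 containers × 40 m³ = 280 m³; used 232 m³; unused 48 m³.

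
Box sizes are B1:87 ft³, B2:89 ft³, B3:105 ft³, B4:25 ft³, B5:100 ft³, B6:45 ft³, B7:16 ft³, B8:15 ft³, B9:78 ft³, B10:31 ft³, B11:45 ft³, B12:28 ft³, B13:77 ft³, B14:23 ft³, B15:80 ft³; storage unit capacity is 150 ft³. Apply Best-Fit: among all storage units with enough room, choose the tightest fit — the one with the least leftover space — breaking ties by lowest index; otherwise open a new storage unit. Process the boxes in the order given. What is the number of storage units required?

storage unit 1: place B1 (87 ft³), 63 ft³ left
storage unit 2: place B2 (89 ft³), 61 ft³ left
storage unit 3: place B3 (105 ft³), 45 ft³ left
storage unit 3: place B4 (25 ft³), 20 ft³ left
storage unit 4: place B5 (100 ft³), 50 ft³ left
storage unit 4: place B6 (45 ft³), 5 ft³ left
storage unit 3: place B7 (16 ft³), 4 ft³ left
storage unit 2: place B8 (15 ft³), 46 ft³ left
storage unit 5: place B9 (78 ft³), 72 ft³ left
storage unit 2: place B10 (31 ft³), 15 ft³ left
storage unit 1: place B11 (45 ft³), 18 ft³ left
storage unit 5: place B12 (28 ft³), 44 ft³ left
storage unit 6: place B13 (77 ft³), 73 ft³ left
storage unit 5: place B14 (23 ft³), 21 ft³ left
storage unit 7: place B15 (80 ft³), 70 ft³ left
Final storage units: [87,45] [89,15,31] [105,25,16] [100,45] [78,28,23] [77] [80].

7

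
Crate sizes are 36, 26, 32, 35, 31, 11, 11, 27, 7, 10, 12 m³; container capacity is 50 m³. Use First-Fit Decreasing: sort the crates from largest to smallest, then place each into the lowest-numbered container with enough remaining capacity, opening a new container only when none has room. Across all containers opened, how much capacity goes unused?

62

Sorted descending: 36, 35, 32, 31, 27, 26, 12, 11, 11, 10, 7.
container 1: place 36 m³, 14 m³ left
container 2: place 35 m³, 15 m³ left
container 3: place 32 m³, 18 m³ left
container 4: place 31 m³, 19 m³ left
container 5: place 27 m³, 23 m³ left
container 6: place 26 m³, 24 m³ left
container 1: place 12 m³, 2 m³ left
container 2: place 11 m³, 4 m³ left
container 3: place 11 m³, 7 m³ left
container 4: place 10 m³, 9 m³ left
container 3: place 7 m³, 0 m³ left
6 containers × 50 m³ = 300 m³; used 238 m³; unused 62 m³.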